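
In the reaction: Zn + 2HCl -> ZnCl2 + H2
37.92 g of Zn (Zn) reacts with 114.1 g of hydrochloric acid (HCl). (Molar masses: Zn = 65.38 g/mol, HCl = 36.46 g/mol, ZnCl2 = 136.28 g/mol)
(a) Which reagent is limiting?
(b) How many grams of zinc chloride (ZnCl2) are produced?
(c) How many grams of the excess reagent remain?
(a) Zn, (b) 79.04 g, (c) 71.81 g

Moles of Zn = 37.92 g ÷ 65.38 g/mol = 0.579994 mol
Moles of HCl = 114.1 g ÷ 36.46 g/mol = 3.12946 mol
Moles ÷ coefficient: Zn: 0.579994/1 = 0.58, HCl: 3.12946/2 = 1.565
(a) Zn has the smaller value, so Zn is the limiting reagent.
(b) Moles of ZnCl2 = 0.579994 mol Zn × (1/1) = 0.579994 mol; mass = 0.579994 mol × 136.28 g/mol = 79.04 g
(c) HCl consumed = 0.579994 × (2/1) = 1.15999 mol; remaining = 3.12946 − 1.15999 = 1.96947 mol; mass = 1.96947 mol × 36.46 g/mol = 71.81 g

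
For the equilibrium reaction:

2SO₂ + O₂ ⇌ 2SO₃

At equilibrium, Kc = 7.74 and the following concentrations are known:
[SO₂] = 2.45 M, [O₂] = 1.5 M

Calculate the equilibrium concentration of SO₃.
[SO₃] = 8.3480 M

Kc = ([SO₃]^2) / ([SO₂]^2 × [O₂]) = 7.74
[SO₃]^2 = Kc · (reactant terms)/(other product terms) = 7.74 · 9.0038 / 1 = 69.689
[SO₃] = (69.689)^(1/2) = 8.3480 M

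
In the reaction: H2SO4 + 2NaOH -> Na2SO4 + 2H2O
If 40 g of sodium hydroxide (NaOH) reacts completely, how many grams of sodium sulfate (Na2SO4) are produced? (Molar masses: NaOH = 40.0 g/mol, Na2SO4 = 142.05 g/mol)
Moles of NaOH = 40 g ÷ 40.0 g/mol = 1 mol
Mole ratio: 1 mol Na2SO4 / 2 mol NaOH
Moles of Na2SO4 = 1 × (1/2) = 0.5 mol
Mass of Na2SO4 = 0.5 mol × 142.05 g/mol = 71.03 g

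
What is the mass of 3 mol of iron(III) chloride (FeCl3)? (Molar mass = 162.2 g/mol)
Mass = 3 mol × 162.2 g/mol = 486.6 g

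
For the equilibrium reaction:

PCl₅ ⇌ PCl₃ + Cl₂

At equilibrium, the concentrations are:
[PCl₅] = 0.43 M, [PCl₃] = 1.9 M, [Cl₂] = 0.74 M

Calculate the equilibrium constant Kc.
K_c = 3.2698

Kc = ([PCl₃] × [Cl₂]) / ([PCl₅])
   = ((1.9)·(0.74)) / ((0.43))
   = 1.406 / 0.43 = 3.2698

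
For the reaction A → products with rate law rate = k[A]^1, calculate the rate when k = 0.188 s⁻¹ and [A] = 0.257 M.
0.04832 M/s

rate = k·[A]^1 = 0.188·(0.257)^1 = 0.188·0.257 = 0.04832 M/s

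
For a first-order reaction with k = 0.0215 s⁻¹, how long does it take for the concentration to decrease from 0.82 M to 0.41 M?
32.24 s

From ln[A] = ln[A]₀ - k·t: t = ln([A]₀/[A])/k = ln(0.82/0.41)/0.0215 = ln(2.0000)/0.0215 = 0.6931/0.0215 = 32.24 s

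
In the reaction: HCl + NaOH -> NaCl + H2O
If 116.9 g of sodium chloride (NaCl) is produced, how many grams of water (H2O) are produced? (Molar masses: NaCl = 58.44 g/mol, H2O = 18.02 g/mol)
Moles of NaCl = 116.9 g ÷ 58.44 g/mol = 2.00034 mol
Mole ratio: 1 mol H2O / 1 mol NaCl
Moles of H2O = 2.00034 × (1/1) = 2.00034 mol
Mass of H2O = 2.00034 mol × 18.02 g/mol = 36.05 g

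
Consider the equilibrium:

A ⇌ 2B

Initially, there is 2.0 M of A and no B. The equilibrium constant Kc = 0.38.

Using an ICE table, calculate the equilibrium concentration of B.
[B] = 0.782 M

ICE: [A] = 2.0 − x, [B] = 2x.
Kc = (2x)²/(2.0 − x) = 0.38 ⇒ 4x² + 0.38x − 0.76 = 0.
x = (−0.38 + √(0.38² + 4·4·0.76))/(2·4) = (−0.38 + √12.304)/8 = 0.39097.
[B] = 2x = 0.782 M.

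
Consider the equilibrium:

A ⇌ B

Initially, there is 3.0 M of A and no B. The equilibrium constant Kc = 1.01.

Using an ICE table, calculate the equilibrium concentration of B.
[B] = 1.507 M

ICE: [A] = 3.0 − x, [B] = x.
Kc = x/(3.0 − x) = 1.01 ⇒ x = 1.01·3.0/(1 + 1.01) = 3.03/2.01 = 1.507.
[B] = x = 1.507 M.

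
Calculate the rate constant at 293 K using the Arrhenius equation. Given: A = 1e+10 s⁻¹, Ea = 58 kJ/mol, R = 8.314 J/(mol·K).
4.57e-01 s⁻¹

k = A·exp(-Ea/(R·T)) = 1e+10·exp(-58000/(8.314·293)) = 1e+10·exp(-23.8095) = 1e+10·4.5673e-11 = 4.57e-01 s⁻¹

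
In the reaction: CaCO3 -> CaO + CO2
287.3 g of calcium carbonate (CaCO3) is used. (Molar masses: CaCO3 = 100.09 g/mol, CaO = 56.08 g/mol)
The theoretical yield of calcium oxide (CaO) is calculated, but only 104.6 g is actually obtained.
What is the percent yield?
Moles of CaCO3 = 287.3 g ÷ 100.09 g/mol = 2.87042 mol
Mole ratio: 1 mol CaO / 1 mol CaCO3
Moles of CaO = 2.87042 × (1/1) = 2.87042 mol
Theoretical yield = 2.87042 mol × 56.08 g/mol = 160.97 g
Actual yield = 104.6 g
Percent yield = (104.6 / 160.97) × 100% = 65.0%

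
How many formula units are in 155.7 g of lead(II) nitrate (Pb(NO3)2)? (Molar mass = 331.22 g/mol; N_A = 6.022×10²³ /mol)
Moles = 155.7 g ÷ 331.22 g/mol = 0.47008 mol
Formula units = 0.47008 mol × 6.022×10²³ /mol = 2.831e+23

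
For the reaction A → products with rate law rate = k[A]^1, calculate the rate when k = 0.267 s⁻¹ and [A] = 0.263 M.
0.07022 M/s

rate = k·[A]^1 = 0.267·(0.263)^1 = 0.267·0.263 = 0.07022 M/s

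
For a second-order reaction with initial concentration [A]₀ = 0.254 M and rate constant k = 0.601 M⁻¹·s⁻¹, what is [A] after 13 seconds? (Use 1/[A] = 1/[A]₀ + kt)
0.0851 M

1/[A] = 1/[A]₀ + k·t = 1/0.254 + (0.601)·(13) = 3.9370 + 7.8130 = 11.7500
[A] = 1/11.7500 = 0.0851 M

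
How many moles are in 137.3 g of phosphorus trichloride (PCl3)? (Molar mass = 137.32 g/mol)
Moles = 137.3 g ÷ 137.32 g/mol = 0.9999 mol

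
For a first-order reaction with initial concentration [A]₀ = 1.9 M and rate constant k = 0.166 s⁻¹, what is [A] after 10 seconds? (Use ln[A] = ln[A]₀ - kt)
0.3613 M

ln[A] = ln[A]₀ - k·t = ln(1.9) - (0.166)·(10) = 0.6419 - 1.6600 = -1.0181
[A] = e^(-1.0181) = 0.3613 M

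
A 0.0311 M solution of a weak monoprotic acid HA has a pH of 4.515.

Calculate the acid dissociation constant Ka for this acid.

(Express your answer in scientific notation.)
K_a = 3.00e-08

[H⁺] = 10^(−pH) = 10^(−4.515) = 3.055e-05 M. For HA ⇌ H⁺ + A⁻, Ka = x²/(C − x) = (3.055e-05)²/(0.0311 − 3.055e-05) = 3.00e-08.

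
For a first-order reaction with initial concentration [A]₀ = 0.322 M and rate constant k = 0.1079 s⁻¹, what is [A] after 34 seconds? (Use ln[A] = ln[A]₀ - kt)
0.0082 M

ln[A] = ln[A]₀ - k·t = ln(0.322) - (0.1079)·(34) = -1.1332 - 3.6686 = -4.8018
[A] = e^(-4.8018) = 0.0082 M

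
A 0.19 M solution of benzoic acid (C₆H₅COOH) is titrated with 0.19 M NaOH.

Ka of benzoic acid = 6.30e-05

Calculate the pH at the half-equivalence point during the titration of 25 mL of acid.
pH = pKa = 4.20

At the half-equivalence point, [HA] = [A⁻], so by Henderson–Hasselbalch pH = pKa + log(1) = pKa.
pKa = −log(6.30e-05) = 4.20.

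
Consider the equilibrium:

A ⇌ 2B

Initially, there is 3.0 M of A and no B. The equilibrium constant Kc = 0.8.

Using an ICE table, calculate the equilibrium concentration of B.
[B] = 1.362 M

ICE: [A] = 3.0 − x, [B] = 2x.
Kc = (2x)²/(3.0 − x) = 0.8 ⇒ 4x² + 0.8x − 2.4 = 0.
x = (−0.8 + √(0.8² + 4·4·2.4))/(2·4) = (−0.8 + √39.04)/8 = 0.68102.
[B] = 2x = 1.362 M.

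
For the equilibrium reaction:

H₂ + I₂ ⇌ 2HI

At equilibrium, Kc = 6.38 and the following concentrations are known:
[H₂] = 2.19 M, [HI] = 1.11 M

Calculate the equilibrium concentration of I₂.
[I₂] = 0.0882 M

Kc = ([HI]^2) / ([H₂] × [I₂]) = 6.38
[I₂]^1 = (product terms)/(Kc · other reactant terms) = 1.2321 / (6.38 · 2.19) = 0.088182
[I₂] = 0.0882 M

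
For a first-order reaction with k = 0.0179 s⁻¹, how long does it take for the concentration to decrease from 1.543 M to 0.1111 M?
146.99 s

From ln[A] = ln[A]₀ - k·t: t = ln([A]₀/[A])/k = ln(1.543/0.1111)/0.0179 = ln(13.8884)/0.0179 = 2.6311/0.0179 = 146.99 s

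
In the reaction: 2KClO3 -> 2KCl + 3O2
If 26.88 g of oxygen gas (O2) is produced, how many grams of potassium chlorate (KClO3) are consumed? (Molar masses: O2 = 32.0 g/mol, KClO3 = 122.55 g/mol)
Moles of O2 = 26.88 g ÷ 32.0 g/mol = 0.84 mol
Mole ratio: 2 mol KClO3 / 3 mol O2
Moles of KClO3 = 0.84 × (2/3) = 0.56 mol
Mass of KClO3 = 0.56 mol × 122.55 g/mol = 68.63 g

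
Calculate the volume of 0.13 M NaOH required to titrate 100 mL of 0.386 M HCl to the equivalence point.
V_{base} = 296.9 mL

At equivalence: moles acid = moles base.
moles HCl = 0.386 M × 0.1 L = 0.0386 mol
V_NaOH = 0.0386 mol ÷ 0.13 M = 0.2969 L = 296.9 mL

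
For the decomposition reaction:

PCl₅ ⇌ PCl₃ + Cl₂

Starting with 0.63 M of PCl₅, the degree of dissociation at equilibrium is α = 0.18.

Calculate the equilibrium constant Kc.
K_c = 0.0249

x = α·[A]₀ = 0.18 × 0.63 = 0.1134 M dissociated.
At eq: [PCl₅] = 0.63 − 0.1134 = 0.5166 M; [PCl₃] = [Cl₂] = x = 0.1134 M.
Kc = [PCl₃][Cl₂]/[PCl₅] = (0.1134)²/0.5166 = 0.02489.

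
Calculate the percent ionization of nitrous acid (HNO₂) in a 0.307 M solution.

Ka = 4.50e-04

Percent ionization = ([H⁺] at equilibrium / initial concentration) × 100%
Percent ionization = 3.76%

Let x = [H⁺]. Ka = x²/(C - x) ⇒ x² + (4.50e-04)x - (4.50e-04)(0.307) = 0. x = 1.1531e-02. Percent = (1.1531e-02/0.307) × 100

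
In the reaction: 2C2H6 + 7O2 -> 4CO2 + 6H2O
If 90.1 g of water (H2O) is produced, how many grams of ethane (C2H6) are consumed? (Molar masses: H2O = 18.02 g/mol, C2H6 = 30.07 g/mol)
Moles of H2O = 90.1 g ÷ 18.02 g/mol = 5 mol
Mole ratio: 2 mol C2H6 / 6 mol H2O
Moles of C2H6 = 5 × (2/6) = 1.66667 mol
Mass of C2H6 = 1.66667 mol × 30.07 g/mol = 50.12 g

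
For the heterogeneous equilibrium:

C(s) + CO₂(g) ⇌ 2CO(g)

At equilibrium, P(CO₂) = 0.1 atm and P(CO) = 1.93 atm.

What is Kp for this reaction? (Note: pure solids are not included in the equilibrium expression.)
K_p = 37.249

Solid C is excluded.
Kp = P(CO)²/P(CO₂) = (1.93)²/0.1 = 3.725/0.1 = 37.249.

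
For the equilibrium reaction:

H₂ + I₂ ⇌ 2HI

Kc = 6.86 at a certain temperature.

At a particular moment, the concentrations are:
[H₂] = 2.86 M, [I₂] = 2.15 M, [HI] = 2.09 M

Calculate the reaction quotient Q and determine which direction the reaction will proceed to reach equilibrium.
Q = 0.710, Q < K, reaction proceeds forward (toward products)

Q = ([HI]^2) / ([H₂] × [I₂])
  = ((2.09)^2) / ((2.86)·(2.15)) = 4.3681/6.149 = 0.7104
Since Q = 0.7104 < Kc = 6.86, the reaction proceeds forward (toward products) to reach equilibrium.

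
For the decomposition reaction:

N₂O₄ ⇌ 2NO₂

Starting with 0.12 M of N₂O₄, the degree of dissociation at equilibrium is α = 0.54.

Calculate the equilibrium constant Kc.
K_c = 0.3043

x = α·[A]₀ = 0.54 × 0.12 = 0.0648 M dissociated.
At eq: [N₂O₄] = 0.12 − 0.0648 = 0.0552 M; [NO₂] = 2x = 0.1296 M.
Kc = [NO₂]²/[N₂O₄] = (0.1296)²/0.0552 = 0.3043.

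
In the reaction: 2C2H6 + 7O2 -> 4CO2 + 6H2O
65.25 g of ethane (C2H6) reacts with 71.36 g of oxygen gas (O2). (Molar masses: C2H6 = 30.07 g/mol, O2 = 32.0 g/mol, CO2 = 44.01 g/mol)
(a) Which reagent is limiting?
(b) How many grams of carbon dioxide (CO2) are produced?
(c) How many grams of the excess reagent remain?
(a) O2, (b) 56.08 g, (c) 46.09 g

Moles of C2H6 = 65.25 g ÷ 30.07 g/mol = 2.16994 mol
Moles of O2 = 71.36 g ÷ 32.0 g/mol = 2.23 mol
Moles ÷ coefficient: C2H6: 2.16994/2 = 1.085, O2: 2.23/7 = 0.3186
(a) O2 has the smaller value, so O2 is the limiting reagent.
(b) Moles of CO2 = 2.23 mol O2 × (4/7) = 1.27429 mol; mass = 1.27429 mol × 44.01 g/mol = 56.08 g
(c) C2H6 consumed = 2.23 × (2/7) = 0.637143 mol; remaining = 2.16994 − 0.637143 = 1.53279 mol; mass = 1.53279 mol × 30.07 g/mol = 46.09 g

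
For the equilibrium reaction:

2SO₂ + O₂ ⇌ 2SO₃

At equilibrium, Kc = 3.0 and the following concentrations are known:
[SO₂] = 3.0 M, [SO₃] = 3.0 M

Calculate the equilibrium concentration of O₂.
[O₂] = 0.3333 M

Kc = ([SO₃]^2) / ([SO₂]^2 × [O₂]) = 3.0
[O₂]^1 = (product terms)/(Kc · other reactant terms) = 9 / (3.0 · 9) = 0.33333
[O₂] = 0.3333 M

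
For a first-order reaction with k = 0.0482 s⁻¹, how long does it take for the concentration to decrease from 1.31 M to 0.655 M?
14.38 s

From ln[A] = ln[A]₀ - k·t: t = ln([A]₀/[A])/k = ln(1.31/0.655)/0.0482 = ln(2.0000)/0.0482 = 0.6931/0.0482 = 14.38 s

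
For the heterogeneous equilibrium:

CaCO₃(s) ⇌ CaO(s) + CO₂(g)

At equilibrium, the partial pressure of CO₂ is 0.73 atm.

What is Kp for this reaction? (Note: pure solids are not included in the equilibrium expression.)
K_p = 0.73

Solids (CaCO₃, CaO) have activity 1 and are excluded.
Kp = P(CO₂) = 0.73.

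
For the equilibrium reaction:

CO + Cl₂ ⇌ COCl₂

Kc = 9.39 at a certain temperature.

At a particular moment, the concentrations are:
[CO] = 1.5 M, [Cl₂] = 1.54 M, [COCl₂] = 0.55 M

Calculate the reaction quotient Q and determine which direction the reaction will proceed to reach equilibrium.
Q = 0.238, Q < K, reaction proceeds forward (toward products)

Q = ([COCl₂]) / ([CO] × [Cl₂])
  = ((0.55)) / ((1.5)·(1.54)) = 0.55/2.31 = 0.2381
Since Q = 0.2381 < Kc = 9.39, the reaction proceeds forward (toward products) to reach equilibrium.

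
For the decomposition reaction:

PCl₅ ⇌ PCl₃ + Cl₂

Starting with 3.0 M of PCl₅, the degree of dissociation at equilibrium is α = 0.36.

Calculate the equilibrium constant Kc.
K_c = 0.6075

x = α·[A]₀ = 0.36 × 3.0 = 1.08 M dissociated.
At eq: [PCl₅] = 3.0 − 1.08 = 1.92 M; [PCl₃] = [Cl₂] = x = 1.08 M.
Kc = [PCl₃][Cl₂]/[PCl₅] = (1.08)²/1.92 = 0.6075.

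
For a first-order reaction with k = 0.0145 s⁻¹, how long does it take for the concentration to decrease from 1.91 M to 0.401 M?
107.65 s

From ln[A] = ln[A]₀ - k·t: t = ln([A]₀/[A])/k = ln(1.91/0.401)/0.0145 = ln(4.7631)/0.0145 = 1.5609/0.0145 = 107.65 s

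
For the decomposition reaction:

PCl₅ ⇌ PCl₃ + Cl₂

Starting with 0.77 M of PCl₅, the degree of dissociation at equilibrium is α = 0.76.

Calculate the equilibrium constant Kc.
K_c = 1.8531

x = α·[A]₀ = 0.76 × 0.77 = 0.5852 M dissociated.
At eq: [PCl₅] = 0.77 − 0.5852 = 0.1848 M; [PCl₃] = [Cl₂] = x = 0.5852 M.
Kc = [PCl₃][Cl₂]/[PCl₅] = (0.5852)²/0.1848 = 1.853.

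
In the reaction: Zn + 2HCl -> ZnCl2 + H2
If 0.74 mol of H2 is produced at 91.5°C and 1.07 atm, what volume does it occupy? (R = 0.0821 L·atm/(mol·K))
T = 91.5°C + 273.15 = 364.65 K
V = nRT/P = (0.74 × 0.0821 × 364.65) / 1.07
V = 20.70 L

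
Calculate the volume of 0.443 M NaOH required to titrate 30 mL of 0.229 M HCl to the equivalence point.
V_{base} = 15.5 mL

At equivalence: moles acid = moles base.
moles HCl = 0.229 M × 0.03 L = 0.00687 mol
V_NaOH = 0.00687 mol ÷ 0.443 M = 0.01551 L = 15.5 mL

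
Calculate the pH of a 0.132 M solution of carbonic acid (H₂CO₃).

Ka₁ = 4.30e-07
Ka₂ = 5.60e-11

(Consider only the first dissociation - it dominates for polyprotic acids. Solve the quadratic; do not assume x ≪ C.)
pH = 3.62

x² + Ka₁·x − Ka₁·C = 0 with Ka₁ = 4.30e-07, C = 0.132.
x = (−Ka₁ + √(Ka₁² + 4·Ka₁·C))/2 = 2.3803e-04 M, so pH = 3.62.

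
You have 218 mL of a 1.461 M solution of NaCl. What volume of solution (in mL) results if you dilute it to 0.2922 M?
Using M₁V₁ = M₂V₂:
1.461 × 218 = 0.2922 × V₂
V₂ = (1.461 × 218) / 0.2922 = 1090 mL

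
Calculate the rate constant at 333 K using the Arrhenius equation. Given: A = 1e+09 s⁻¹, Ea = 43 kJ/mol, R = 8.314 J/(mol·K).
1.80e+02 s⁻¹

k = A·exp(-Ea/(R·T)) = 1e+09·exp(-43000/(8.314·333)) = 1e+09·exp(-15.5315) = 1e+09·1.7978e-07 = 1.80e+02 s⁻¹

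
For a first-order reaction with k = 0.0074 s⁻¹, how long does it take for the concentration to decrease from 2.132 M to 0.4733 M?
203.39 s

From ln[A] = ln[A]₀ - k·t: t = ln([A]₀/[A])/k = ln(2.132/0.4733)/0.0074 = ln(4.5045)/0.0074 = 1.5051/0.0074 = 203.39 s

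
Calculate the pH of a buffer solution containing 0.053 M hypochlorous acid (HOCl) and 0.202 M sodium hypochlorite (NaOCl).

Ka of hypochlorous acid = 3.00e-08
pH = 8.10

pKa = -log(3.00e-08) = 7.52. pH = pKa + log([A⁻]/[HA]) = 7.52 + log(0.202/0.053)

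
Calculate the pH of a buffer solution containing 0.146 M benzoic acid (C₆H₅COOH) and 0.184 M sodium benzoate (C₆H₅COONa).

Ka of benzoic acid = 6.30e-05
pH = 4.30

pKa = -log(6.30e-05) = 4.20. pH = pKa + log([A⁻]/[HA]) = 4.20 + log(0.184/0.146)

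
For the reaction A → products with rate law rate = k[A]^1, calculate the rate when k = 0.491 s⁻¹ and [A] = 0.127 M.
0.06236 M/s

rate = k·[A]^1 = 0.491·(0.127)^1 = 0.491·0.127 = 0.06236 M/s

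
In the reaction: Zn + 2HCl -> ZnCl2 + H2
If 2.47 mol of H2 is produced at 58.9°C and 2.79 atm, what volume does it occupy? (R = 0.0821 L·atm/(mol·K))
T = 58.9°C + 273.15 = 332.05 K
V = nRT/P = (2.47 × 0.0821 × 332.05) / 2.79
V = 24.13 L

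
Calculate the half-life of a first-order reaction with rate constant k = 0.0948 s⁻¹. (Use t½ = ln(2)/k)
7.31 s

t½ = ln(2)/k = 0.6931/0.0948 = 7.31 s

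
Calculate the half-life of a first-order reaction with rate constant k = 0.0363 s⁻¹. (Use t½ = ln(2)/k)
19.09 s

t½ = ln(2)/k = 0.6931/0.0363 = 19.09 s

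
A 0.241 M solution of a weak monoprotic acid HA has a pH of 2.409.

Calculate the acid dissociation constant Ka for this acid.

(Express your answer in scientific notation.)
K_a = 6.41e-05

[H⁺] = 10^(−pH) = 10^(−2.409) = 3.899e-03 M. For HA ⇌ H⁺ + A⁻, Ka = x²/(C − x) = (3.899e-03)²/(0.241 − 3.899e-03) = 6.41e-05.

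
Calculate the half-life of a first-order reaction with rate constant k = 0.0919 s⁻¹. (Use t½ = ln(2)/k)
7.54 s

t½ = ln(2)/k = 0.6931/0.0919 = 7.54 s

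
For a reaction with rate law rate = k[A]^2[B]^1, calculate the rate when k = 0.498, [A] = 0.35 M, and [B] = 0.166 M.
0.01013 M/s

rate = k·[A]^2·[B]^1 = 0.498·(0.35)^2·(0.166)^1 = 0.498·0.1225·0.166 = 0.01013 M/s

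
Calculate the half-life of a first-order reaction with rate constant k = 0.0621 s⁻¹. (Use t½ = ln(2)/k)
11.16 s

t½ = ln(2)/k = 0.6931/0.0621 = 11.16 s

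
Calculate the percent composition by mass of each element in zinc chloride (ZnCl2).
Zn: 47.97%, Cl: 52.03%

Molar mass of ZnCl2 = 136.28 g/mol
% Zn = (1 × 65.38) / 136.28 × 100% = 65.38 / 136.28 × 100% = 47.97%
% Cl = (2 × 35.45) / 136.28 × 100% = 70.9 / 136.28 × 100% = 52.03%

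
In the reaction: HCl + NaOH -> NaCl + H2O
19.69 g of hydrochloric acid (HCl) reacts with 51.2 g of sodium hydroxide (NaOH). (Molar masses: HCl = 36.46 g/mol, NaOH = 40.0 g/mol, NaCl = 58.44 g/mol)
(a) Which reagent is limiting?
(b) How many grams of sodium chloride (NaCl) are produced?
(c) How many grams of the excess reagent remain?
(a) HCl, (b) 31.56 g, (c) 29.6 g

Moles of HCl = 19.69 g ÷ 36.46 g/mol = 0.540044 mol
Moles of NaOH = 51.2 g ÷ 40.0 g/mol = 1.28 mol
Moles ÷ coefficient: HCl: 0.540044/1 = 0.54, NaOH: 1.28/1 = 1.28
(a) HCl has the smaller value, so HCl is the limiting reagent.
(b) Moles of NaCl = 0.540044 mol HCl × (1/1) = 0.540044 mol; mass = 0.540044 mol × 58.44 g/mol = 31.56 g
(c) NaOH consumed = 0.540044 × (1/1) = 0.540044 mol; remaining = 1.28 − 0.540044 = 0.739956 mol; mass = 0.739956 mol × 40.0 g/mol = 29.6 g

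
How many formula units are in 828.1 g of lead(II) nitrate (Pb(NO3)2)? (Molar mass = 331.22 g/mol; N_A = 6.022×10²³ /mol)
Moles = 828.1 g ÷ 331.22 g/mol = 2.50015 mol
Formula units = 2.50015 mol × 6.022×10²³ /mol = 1.506e+24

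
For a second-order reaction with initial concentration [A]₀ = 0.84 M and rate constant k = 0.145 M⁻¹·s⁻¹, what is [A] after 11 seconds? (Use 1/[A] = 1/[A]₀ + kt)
0.3590 M

1/[A] = 1/[A]₀ + k·t = 1/0.84 + (0.145)·(11) = 1.1905 + 1.5950 = 2.7855
[A] = 1/2.7855 = 0.3590 M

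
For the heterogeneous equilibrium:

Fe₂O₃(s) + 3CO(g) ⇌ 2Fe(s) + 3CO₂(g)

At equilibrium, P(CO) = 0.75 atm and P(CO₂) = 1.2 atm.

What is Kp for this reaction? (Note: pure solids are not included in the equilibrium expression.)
K_p = 4.096

Solids (Fe₂O₃, Fe) are excluded.
Kp = P(CO₂)³/P(CO)³ = (1.2)³/(0.75)³ = 1.728/0.4219 = 4.096.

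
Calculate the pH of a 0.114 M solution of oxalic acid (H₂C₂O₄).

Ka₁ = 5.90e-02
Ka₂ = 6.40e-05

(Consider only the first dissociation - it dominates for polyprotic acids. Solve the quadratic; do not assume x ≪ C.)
pH = 1.24

x² + Ka₁·x − Ka₁·C = 0 with Ka₁ = 5.90e-02, C = 0.114.
x = (−Ka₁ + √(Ka₁² + 4·Ka₁·C))/2 = 5.7656e-02 M, so pH = 1.24.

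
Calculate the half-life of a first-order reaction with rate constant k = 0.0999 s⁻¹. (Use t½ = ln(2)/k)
6.94 s

t½ = ln(2)/k = 0.6931/0.0999 = 6.94 s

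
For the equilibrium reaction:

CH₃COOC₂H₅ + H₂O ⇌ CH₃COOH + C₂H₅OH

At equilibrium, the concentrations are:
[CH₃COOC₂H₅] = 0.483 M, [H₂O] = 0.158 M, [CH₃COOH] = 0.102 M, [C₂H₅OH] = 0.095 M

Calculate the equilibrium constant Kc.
K_c = 0.1270

Kc = ([CH₃COOH] × [C₂H₅OH]) / ([CH₃COOC₂H₅] × [H₂O])
   = ((0.102)·(0.095)) / ((0.483)·(0.158))
   = 0.00969 / 0.076314 = 0.1270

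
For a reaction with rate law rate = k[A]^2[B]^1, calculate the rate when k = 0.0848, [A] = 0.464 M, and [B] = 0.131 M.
0.002392 M/s

rate = k·[A]^2·[B]^1 = 0.0848·(0.464)^2·(0.131)^1 = 0.0848·0.215296·0.131 = 0.002392 M/s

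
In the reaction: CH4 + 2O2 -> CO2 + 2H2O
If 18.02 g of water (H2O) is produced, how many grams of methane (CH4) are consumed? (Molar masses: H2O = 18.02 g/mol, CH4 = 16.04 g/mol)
Moles of H2O = 18.02 g ÷ 18.02 g/mol = 1 mol
Mole ratio: 1 mol CH4 / 2 mol H2O
Moles of CH4 = 1 × (1/2) = 0.5 mol
Mass of CH4 = 0.5 mol × 16.04 g/mol = 8.02 g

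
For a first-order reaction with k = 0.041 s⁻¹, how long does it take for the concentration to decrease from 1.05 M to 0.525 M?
16.91 s

From ln[A] = ln[A]₀ - k·t: t = ln([A]₀/[A])/k = ln(1.05/0.525)/0.041 = ln(2.0000)/0.041 = 0.6931/0.041 = 16.91 s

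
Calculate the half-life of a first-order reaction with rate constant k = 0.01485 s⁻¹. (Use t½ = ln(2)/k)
46.68 s

t½ = ln(2)/k = 0.6931/0.01485 = 46.68 s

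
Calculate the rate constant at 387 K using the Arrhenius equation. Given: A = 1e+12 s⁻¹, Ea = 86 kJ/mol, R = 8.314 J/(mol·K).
2.47e+00 s⁻¹

k = A·exp(-Ea/(R·T)) = 1e+12·exp(-86000/(8.314·387)) = 1e+12·exp(-26.7287) = 1e+12·2.4654e-12 = 2.47e+00 s⁻¹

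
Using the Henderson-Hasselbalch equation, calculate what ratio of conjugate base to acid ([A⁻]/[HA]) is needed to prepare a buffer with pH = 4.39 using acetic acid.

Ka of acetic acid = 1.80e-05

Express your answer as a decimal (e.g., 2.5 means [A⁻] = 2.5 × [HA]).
[A⁻]/[HA] = 0.442

pKa = −log(1.80e-05) = 4.7447. pH = pKa + log([A⁻]/[HA]). 4.39 = 4.7447 + log(ratio). log(ratio) = 4.39 − 4.7447 = -0.3547. ratio = 10^(-0.3547) = 0.442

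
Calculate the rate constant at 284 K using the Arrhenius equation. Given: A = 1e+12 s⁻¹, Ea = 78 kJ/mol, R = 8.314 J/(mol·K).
4.50e-03 s⁻¹

k = A·exp(-Ea/(R·T)) = 1e+12·exp(-78000/(8.314·284)) = 1e+12·exp(-33.0344) = 1e+12·4.5014e-15 = 4.50e-03 s⁻¹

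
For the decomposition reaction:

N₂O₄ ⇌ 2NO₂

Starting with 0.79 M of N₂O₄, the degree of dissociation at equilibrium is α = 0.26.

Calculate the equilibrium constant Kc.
K_c = 0.2887

x = α·[A]₀ = 0.26 × 0.79 = 0.2054 M dissociated.
At eq: [N₂O₄] = 0.79 − 0.2054 = 0.5846 M; [NO₂] = 2x = 0.4108 M.
Kc = [NO₂]²/[N₂O₄] = (0.4108)²/0.5846 = 0.2887.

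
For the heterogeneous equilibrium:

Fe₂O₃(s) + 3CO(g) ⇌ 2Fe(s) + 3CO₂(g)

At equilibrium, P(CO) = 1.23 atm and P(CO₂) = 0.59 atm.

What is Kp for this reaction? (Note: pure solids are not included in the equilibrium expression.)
K_p = 0.110

Solids (Fe₂O₃, Fe) are excluded.
Kp = P(CO₂)³/P(CO)³ = (0.59)³/(1.23)³ = 0.2054/1.861 = 0.110.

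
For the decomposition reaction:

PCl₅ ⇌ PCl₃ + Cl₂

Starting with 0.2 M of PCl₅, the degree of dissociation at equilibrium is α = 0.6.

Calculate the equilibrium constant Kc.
K_c = 0.1800

x = α·[A]₀ = 0.6 × 0.2 = 0.12 M dissociated.
At eq: [PCl₅] = 0.2 − 0.12 = 0.08 M; [PCl₃] = [Cl₂] = x = 0.12 M.
Kc = [PCl₃][Cl₂]/[PCl₅] = (0.12)²/0.08 = 0.18.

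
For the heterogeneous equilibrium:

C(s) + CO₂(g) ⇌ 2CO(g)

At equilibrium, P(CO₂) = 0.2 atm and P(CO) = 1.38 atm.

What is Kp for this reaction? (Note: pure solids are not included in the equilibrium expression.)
K_p = 9.522

Solid C is excluded.
Kp = P(CO)²/P(CO₂) = (1.38)²/0.2 = 1.904/0.2 = 9.522.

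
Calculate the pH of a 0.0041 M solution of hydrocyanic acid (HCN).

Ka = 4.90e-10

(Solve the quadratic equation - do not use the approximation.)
pH = 5.85

x² + Ka×x - Ka×C = 0. Using quadratic formula: [H⁺] = 1.4171e-06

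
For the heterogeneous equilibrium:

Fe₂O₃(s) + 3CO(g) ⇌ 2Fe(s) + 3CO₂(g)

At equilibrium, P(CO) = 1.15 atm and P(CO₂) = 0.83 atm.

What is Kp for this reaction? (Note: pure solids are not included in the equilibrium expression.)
K_p = 0.376

Solids (Fe₂O₃, Fe) are excluded.
Kp = P(CO₂)³/P(CO)³ = (0.83)³/(1.15)³ = 0.5718/1.521 = 0.376.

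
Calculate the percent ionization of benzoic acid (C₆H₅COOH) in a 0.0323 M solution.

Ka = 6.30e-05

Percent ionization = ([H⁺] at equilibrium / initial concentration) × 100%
Percent ionization = 4.32%

Let x = [H⁺]. Ka = x²/(C - x) ⇒ x² + (6.30e-05)x - (6.30e-05)(0.0323) = 0. x = 1.3953e-03. Percent = (1.3953e-03/0.0323) × 100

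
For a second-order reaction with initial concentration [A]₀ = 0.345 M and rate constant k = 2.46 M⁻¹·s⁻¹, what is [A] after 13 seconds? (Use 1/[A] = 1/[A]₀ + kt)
0.0287 M

1/[A] = 1/[A]₀ + k·t = 1/0.345 + (2.46)·(13) = 2.8986 + 31.9800 = 34.8786
[A] = 1/34.8786 = 0.0287 M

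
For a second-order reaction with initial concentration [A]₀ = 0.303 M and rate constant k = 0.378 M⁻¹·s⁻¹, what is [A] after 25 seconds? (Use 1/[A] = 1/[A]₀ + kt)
0.0784 M

1/[A] = 1/[A]₀ + k·t = 1/0.303 + (0.378)·(25) = 3.3003 + 9.4500 = 12.7503
[A] = 1/12.7503 = 0.0784 M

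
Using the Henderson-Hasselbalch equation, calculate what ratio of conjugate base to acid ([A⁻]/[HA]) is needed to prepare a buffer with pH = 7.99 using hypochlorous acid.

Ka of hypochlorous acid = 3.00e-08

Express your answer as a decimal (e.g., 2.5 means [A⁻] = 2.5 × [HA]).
[A⁻]/[HA] = 2.932

pKa = −log(3.00e-08) = 7.5229. pH = pKa + log([A⁻]/[HA]). 7.99 = 7.5229 + log(ratio). log(ratio) = 7.99 − 7.5229 = 0.4671. ratio = 10^(0.4671) = 2.932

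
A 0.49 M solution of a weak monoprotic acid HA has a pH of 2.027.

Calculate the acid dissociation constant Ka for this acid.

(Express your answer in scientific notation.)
K_a = 1.84e-04

[H⁺] = 10^(−pH) = 10^(−2.027) = 9.397e-03 M. For HA ⇌ H⁺ + A⁻, Ka = x²/(C − x) = (9.397e-03)²/(0.49 − 9.397e-03) = 1.84e-04.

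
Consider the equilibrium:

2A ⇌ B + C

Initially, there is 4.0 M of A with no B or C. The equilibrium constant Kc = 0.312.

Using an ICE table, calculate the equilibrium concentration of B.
[B] = 1.055 M

ICE: [A] = 4.0 − 2x, [B] = [C] = x.
Kc = x²/(4.0 − 2x)² = 0.312 ⇒ √Kc = x/(4.0 − 2x).
x = √0.312·4.0/(1 + 2√0.312) = 0.55857·4.0/2.1171 = 1.0553.
[B] = x = 1.055 M.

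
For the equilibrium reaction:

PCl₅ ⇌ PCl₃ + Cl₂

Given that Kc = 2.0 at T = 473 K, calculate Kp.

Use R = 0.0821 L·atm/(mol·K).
K_p = 77.6666

Δn = (moles gaseous products) − (moles gaseous reactants) = 1
T = 473 K; RT = 0.0821 × 473 = 38.8333
Kp = Kc·(RT)^Δn = 2.0 × (38.8333)^1 = 2.0 × 38.8333 = 77.6666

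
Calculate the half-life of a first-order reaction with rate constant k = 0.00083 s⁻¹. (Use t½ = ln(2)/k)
835.12 s

t½ = ln(2)/k = 0.6931/0.00083 = 835.12 s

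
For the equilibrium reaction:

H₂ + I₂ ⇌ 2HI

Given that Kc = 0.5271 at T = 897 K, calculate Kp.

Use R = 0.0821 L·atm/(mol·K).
K_p = 0.5271

Δn = (moles gaseous products) − (moles gaseous reactants) = 0
T = 897 K; RT = 0.0821 × 897 = 73.6437
Kp = Kc·(RT)^Δn = 0.5271 × (73.6437)^0 = 0.5271 × 1 = 0.5271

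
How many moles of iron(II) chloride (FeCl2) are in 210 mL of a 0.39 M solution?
Moles = Molarity × Volume (L)
Moles = 0.39 M × 0.21 L = 0.0819 mol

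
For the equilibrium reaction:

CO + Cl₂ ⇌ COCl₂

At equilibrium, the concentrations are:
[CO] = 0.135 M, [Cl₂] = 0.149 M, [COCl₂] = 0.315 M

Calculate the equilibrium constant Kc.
K_c = 15.6600

Kc = ([COCl₂]) / ([CO] × [Cl₂])
   = ((0.315)) / ((0.135)·(0.149))
   = 0.315 / 0.020115 = 15.6600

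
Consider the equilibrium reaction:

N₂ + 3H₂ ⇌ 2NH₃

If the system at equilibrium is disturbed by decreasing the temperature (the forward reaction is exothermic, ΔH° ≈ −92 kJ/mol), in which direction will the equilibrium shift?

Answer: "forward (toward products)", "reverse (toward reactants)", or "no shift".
forward (toward products)

Apply Le Chatelier's principle: system shifts to counteract the change.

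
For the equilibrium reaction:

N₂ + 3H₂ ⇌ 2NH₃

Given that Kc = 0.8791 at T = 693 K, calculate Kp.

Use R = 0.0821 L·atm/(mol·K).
K_p = 2.72e-04

Δn = (moles gaseous products) − (moles gaseous reactants) = -2
T = 693 K; RT = 0.0821 × 693 = 56.8953
Kp = Kc·(RT)^Δn = 0.8791 × (56.8953)^-2 = 0.8791 × 0.000308921 = 2.72e-04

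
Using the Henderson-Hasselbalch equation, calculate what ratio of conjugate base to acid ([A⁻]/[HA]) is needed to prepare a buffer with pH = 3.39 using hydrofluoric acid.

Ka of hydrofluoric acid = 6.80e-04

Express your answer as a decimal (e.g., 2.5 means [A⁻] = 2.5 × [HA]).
[A⁻]/[HA] = 1.669

pKa = −log(6.80e-04) = 3.1675. pH = pKa + log([A⁻]/[HA]). 3.39 = 3.1675 + log(ratio). log(ratio) = 3.39 − 3.1675 = 0.2225. ratio = 10^(0.2225) = 1.669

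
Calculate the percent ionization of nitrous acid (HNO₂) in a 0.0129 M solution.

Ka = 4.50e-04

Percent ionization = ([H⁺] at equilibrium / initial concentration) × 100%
Percent ionization = 17%

Let x = [H⁺]. Ka = x²/(C - x) ⇒ x² + (4.50e-04)x - (4.50e-04)(0.0129) = 0. x = 2.1948e-03. Percent = (2.1948e-03/0.0129) × 100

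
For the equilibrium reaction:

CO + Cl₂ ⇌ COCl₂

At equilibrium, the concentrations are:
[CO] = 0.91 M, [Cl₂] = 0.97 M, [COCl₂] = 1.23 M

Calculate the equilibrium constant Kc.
K_c = 1.3935

Kc = ([COCl₂]) / ([CO] × [Cl₂])
   = ((1.23)) / ((0.91)·(0.97))
   = 1.23 / 0.8827 = 1.3935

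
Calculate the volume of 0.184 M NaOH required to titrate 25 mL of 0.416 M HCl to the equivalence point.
V_{base} = 56.5 mL

At equivalence: moles acid = moles base.
moles HCl = 0.416 M × 0.025 L = 0.0104 mol
V_NaOH = 0.0104 mol ÷ 0.184 M = 0.05652 L = 56.5 mL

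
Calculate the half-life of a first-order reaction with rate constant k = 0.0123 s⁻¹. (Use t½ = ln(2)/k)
56.35 s

t½ = ln(2)/k = 0.6931/0.0123 = 56.35 s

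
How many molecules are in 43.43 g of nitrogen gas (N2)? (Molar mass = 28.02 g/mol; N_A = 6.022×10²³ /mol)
Moles = 43.43 g ÷ 28.02 g/mol = 1.54996 mol
Molecules = 1.54996 mol × 6.022×10²³ /mol = 9.334e+23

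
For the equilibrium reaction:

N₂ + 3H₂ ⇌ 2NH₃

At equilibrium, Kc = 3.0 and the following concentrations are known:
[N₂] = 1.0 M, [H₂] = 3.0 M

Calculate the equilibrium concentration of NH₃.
[NH₃] = 9.0000 M

Kc = ([NH₃]^2) / ([N₂] × [H₂]^3) = 3.0
[NH₃]^2 = Kc · (reactant terms)/(other product terms) = 3.0 · 27 / 1 = 81
[NH₃] = (81)^(1/2) = 9.0000 M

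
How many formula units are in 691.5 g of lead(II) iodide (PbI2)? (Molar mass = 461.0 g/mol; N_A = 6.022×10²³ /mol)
Moles = 691.5 g ÷ 461.0 g/mol = 1.5 mol
Formula units = 1.5 mol × 6.022×10²³ /mol = 9.033e+23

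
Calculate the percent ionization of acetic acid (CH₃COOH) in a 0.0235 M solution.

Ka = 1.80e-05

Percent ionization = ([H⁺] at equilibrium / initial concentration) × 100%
Percent ionization = 2.73%

Let x = [H⁺]. Ka = x²/(C - x) ⇒ x² + (1.80e-05)x - (1.80e-05)(0.0235) = 0. x = 6.4145e-04. Percent = (6.4145e-04/0.0235) × 100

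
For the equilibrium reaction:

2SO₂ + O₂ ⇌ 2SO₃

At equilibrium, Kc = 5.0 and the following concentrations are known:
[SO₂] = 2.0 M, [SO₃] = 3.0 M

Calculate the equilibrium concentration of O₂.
[O₂] = 0.4500 M

Kc = ([SO₃]^2) / ([SO₂]^2 × [O₂]) = 5.0
[O₂]^1 = (product terms)/(Kc · other reactant terms) = 9 / (5.0 · 4) = 0.45
[O₂] = 0.4500 M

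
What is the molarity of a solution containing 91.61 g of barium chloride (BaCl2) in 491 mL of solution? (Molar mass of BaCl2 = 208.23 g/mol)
Moles of BaCl2 = 91.61 g ÷ 208.23 g/mol = 0.439946 mol
Volume = 491 mL = 0.491 L
Molarity = 0.439946 mol ÷ 0.491 L = 0.896 M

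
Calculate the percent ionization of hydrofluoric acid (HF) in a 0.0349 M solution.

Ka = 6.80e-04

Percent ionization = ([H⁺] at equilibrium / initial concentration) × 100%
Percent ionization = 13%

Let x = [H⁺]. Ka = x²/(C - x) ⇒ x² + (6.80e-04)x - (6.80e-04)(0.0349) = 0. x = 4.5434e-03. Percent = (4.5434e-03/0.0349) × 100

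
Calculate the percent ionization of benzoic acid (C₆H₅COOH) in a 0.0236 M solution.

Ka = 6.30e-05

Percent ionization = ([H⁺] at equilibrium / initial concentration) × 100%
Percent ionization = 5.03%

Let x = [H⁺]. Ka = x²/(C - x) ⇒ x² + (6.30e-05)x - (6.30e-05)(0.0236) = 0. x = 1.1883e-03. Percent = (1.1883e-03/0.0236) × 100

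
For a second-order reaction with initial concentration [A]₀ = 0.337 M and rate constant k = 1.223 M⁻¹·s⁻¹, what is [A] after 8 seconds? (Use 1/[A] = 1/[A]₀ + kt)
0.0784 M

1/[A] = 1/[A]₀ + k·t = 1/0.337 + (1.223)·(8) = 2.9674 + 9.7840 = 12.7514
[A] = 1/12.7514 = 0.0784 M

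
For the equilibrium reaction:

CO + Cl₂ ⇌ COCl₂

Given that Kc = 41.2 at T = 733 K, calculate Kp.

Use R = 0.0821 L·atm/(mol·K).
K_p = 0.6846

Δn = (moles gaseous products) − (moles gaseous reactants) = -1
T = 733 K; RT = 0.0821 × 733 = 60.1793
Kp = Kc·(RT)^Δn = 41.2 × (60.1793)^-1 = 41.2 × 0.016617 = 0.6846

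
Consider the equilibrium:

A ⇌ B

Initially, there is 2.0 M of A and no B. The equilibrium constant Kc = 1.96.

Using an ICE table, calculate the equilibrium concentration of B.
[B] = 1.324 M

ICE: [A] = 2.0 − x, [B] = x.
Kc = x/(2.0 − x) = 1.96 ⇒ x = 1.96·2.0/(1 + 1.96) = 3.92/2.96 = 1.324.
[B] = x = 1.324 M.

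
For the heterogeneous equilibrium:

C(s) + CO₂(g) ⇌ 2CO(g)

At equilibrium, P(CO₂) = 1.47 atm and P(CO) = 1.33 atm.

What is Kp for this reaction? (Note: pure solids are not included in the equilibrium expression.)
K_p = 1.203

Solid C is excluded.
Kp = P(CO)²/P(CO₂) = (1.33)²/1.47 = 1.769/1.47 = 1.203.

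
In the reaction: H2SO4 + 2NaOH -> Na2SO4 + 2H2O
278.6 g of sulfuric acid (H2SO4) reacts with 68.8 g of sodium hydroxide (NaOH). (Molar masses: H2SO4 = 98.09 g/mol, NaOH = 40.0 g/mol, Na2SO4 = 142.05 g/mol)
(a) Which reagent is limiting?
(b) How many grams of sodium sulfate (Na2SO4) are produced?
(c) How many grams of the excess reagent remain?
(a) NaOH, (b) 122.2 g, (c) 194.2 g

Moles of H2SO4 = 278.6 g ÷ 98.09 g/mol = 2.84025 mol
Moles of NaOH = 68.8 g ÷ 40.0 g/mol = 1.72 mol
Moles ÷ coefficient: H2SO4: 2.84025/1 = 2.84, NaOH: 1.72/2 = 0.86
(a) NaOH has the smaller value, so NaOH is the limiting reagent.
(b) Moles of Na2SO4 = 1.72 mol NaOH × (1/2) = 0.86 mol; mass = 0.86 mol × 142.05 g/mol = 122.2 g
(c) H2SO4 consumed = 1.72 × (1/2) = 0.86 mol; remaining = 2.84025 − 0.86 = 1.98025 mol; mass = 1.98025 mol × 98.09 g/mol = 194.2 g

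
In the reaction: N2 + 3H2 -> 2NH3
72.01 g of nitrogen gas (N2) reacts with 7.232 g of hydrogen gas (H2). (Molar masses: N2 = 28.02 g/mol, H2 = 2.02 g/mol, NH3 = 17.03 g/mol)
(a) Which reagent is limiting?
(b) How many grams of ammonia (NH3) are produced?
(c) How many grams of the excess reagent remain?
(a) H2, (b) 40.65 g, (c) 38.57 g

Moles of N2 = 72.01 g ÷ 28.02 g/mol = 2.56995 mol
Moles of H2 = 7.232 g ÷ 2.02 g/mol = 3.5802 mol
Moles ÷ coefficient: N2: 2.56995/1 = 2.57, H2: 3.5802/3 = 1.193
(a) H2 has the smaller value, so H2 is the limiting reagent.
(b) Moles of NH3 = 3.5802 mol H2 × (2/3) = 2.3868 mol; mass = 2.3868 mol × 17.03 g/mol = 40.65 g
(c) N2 consumed = 3.5802 × (1/3) = 1.1934 mol; remaining = 2.56995 − 1.1934 = 1.37655 mol; mass = 1.37655 mol × 28.02 g/mol = 38.57 g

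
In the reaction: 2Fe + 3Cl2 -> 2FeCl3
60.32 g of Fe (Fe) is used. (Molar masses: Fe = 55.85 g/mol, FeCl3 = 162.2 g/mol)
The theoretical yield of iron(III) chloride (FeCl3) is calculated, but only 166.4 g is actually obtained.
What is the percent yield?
Moles of Fe = 60.32 g ÷ 55.85 g/mol = 1.08004 mol
Mole ratio: 2 mol FeCl3 / 2 mol Fe
Moles of FeCl3 = 1.08004 × (2/2) = 1.08004 mol
Theoretical yield = 1.08004 mol × 162.2 g/mol = 175.18 g
Actual yield = 166.4 g
Percent yield = (166.4 / 175.18) × 100% = 95.0%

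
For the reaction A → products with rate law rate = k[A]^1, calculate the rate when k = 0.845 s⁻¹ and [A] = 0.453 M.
0.3828 M/s

rate = k·[A]^1 = 0.845·(0.453)^1 = 0.845·0.453 = 0.3828 M/s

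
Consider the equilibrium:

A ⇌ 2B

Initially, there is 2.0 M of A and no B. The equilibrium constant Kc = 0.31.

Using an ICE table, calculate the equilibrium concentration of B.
[B] = 0.714 M

ICE: [A] = 2.0 − x, [B] = 2x.
Kc = (2x)²/(2.0 − x) = 0.31 ⇒ 4x² + 0.31x − 0.62 = 0.
x = (−0.31 + √(0.31² + 4·4·0.62))/(2·4) = (−0.31 + √10.016)/8 = 0.35685.
[B] = 2x = 0.714 M.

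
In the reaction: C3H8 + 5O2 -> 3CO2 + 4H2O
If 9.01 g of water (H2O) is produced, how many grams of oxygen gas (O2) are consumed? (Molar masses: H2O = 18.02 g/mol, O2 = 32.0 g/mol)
Moles of H2O = 9.01 g ÷ 18.02 g/mol = 0.5 mol
Mole ratio: 5 mol O2 / 4 mol H2O
Moles of O2 = 0.5 × (5/4) = 0.625 mol
Mass of O2 = 0.625 mol × 32.0 g/mol = 20 g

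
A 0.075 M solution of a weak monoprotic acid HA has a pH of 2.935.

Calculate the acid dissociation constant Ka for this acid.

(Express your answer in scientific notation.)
K_a = 1.83e-05

[H⁺] = 10^(−pH) = 10^(−2.935) = 1.161e-03 M. For HA ⇌ H⁺ + A⁻, Ka = x²/(C − x) = (1.161e-03)²/(0.075 − 1.161e-03) = 1.83e-05.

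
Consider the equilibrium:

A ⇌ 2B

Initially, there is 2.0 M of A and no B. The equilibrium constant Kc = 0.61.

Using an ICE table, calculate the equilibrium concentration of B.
[B] = 0.963 M

ICE: [A] = 2.0 − x, [B] = 2x.
Kc = (2x)²/(2.0 − x) = 0.61 ⇒ 4x² + 0.61x − 1.22 = 0.
x = (−0.61 + √(0.61² + 4·4·1.22))/(2·4) = (−0.61 + √19.892)/8 = 0.48126.
[B] = 2x = 0.963 M.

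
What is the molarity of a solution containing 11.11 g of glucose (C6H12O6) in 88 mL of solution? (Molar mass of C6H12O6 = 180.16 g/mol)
Moles of C6H12O6 = 11.11 g ÷ 180.16 g/mol = 0.0616674 mol
Volume = 88 mL = 0.088 L
Molarity = 0.0616674 mol ÷ 0.088 L = 0.7008 M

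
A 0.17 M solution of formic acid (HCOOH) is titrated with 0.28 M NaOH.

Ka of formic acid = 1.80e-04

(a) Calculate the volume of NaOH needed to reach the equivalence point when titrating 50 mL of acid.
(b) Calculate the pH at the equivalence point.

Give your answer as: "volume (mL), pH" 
V = 30.4 mL, pH = 8.38

(a) At equivalence: moles acid = moles base.
moles acid = 0.17 × 0.05 = 0.0085 mol; V_NaOH = 0.0085/0.28 = 0.03036 L = 30.4 mL.
(b) At equivalence, all acid → conjugate base A⁻ at [A⁻] = 0.0085/0.08036 = 0.1058 M.
Kb = Kw/Ka = 1.0e-14/1.80e-04 = 5.556e-11; [OH⁻] = √(Kb·[A⁻]) = 2.424e-06; pOH = 5.62; pH = 14 − pOH = 8.38.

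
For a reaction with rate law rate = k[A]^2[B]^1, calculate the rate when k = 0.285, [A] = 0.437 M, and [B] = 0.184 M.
0.01001 M/s

rate = k·[A]^2·[B]^1 = 0.285·(0.437)^2·(0.184)^1 = 0.285·0.190969·0.184 = 0.01001 M/s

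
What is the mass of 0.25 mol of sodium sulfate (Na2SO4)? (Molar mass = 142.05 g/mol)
Mass = 0.25 mol × 142.05 g/mol = 35.51 g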